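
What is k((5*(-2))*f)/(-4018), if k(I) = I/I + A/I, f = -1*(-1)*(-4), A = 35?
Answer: -15/32144 ≈ -0.00046665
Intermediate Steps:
f = -4 (f = 1*(-4) = -4)
k(I) = 1 + 35/I (k(I) = I/I + 35/I = 1 + 35/I)
k((5*(-2))*f)/(-4018) = ((35 + (5*(-2))*(-4))/(((5*(-2))*(-4))))/(-4018) = ((35 - 10*(-4))/((-10*(-4))))*(-1/4018) = ((35 + 40)/40)*(-1/4018) = ((1/40)*75)*(-1/4018) = (15/8)*(-1/4018) = -15/32144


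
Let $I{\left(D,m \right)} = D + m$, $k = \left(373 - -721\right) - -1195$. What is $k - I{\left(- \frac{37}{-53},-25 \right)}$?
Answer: $\frac{122605}{53} \approx 2313.3$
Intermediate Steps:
$k = 2289$ ($k = \left(373 + 721\right) + 1195 = 1094 + 1195 = 2289$)
$k - I{\left(- \frac{37}{-53},-25 \right)} = 2289 - \left(- \frac{37}{-53} - 25\right) = 2289 - \left(\left(-37\right) \left(- \frac{1}{53}\right) - 25\right) = 2289 - \left(\frac{37}{53} - 25\right) = 2289 - - \frac{1288}{53} = 2289 + \frac{1288}{53} = \frac{122605}{53}$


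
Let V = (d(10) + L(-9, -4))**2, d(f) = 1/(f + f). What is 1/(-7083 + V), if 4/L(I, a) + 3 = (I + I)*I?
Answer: -10112400/71626072079 ≈ -0.00014118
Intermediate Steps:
d(f) = 1/(2*f)
L(I, a) = 4/(-3 + 2*I**2) (L(I, a) = 4/(-3 + (I + I)*I) = 4/(-3 + (2*I)*I) = 4/(-3 + 2*I**2))
V = 57121/10112400 (V = ((1/2)/10 + 4/(-3 + 2*(-9)**2))**2 = ((1/2)*(1/10) + 4/(-3 + 2*81))**2 = (1/20 + 4/(-3 + 162))**2 = (1/20 + 4/159)**2 = (239/3180)**2 = 57121/10112400 ≈ 0.0056486)
1/(-7083 + V) = 1/(-7083 + 57121/10112400) = 1/(-71626072079/10112400) = -10112400/71626072079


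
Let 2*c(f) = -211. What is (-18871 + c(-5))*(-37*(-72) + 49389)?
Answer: -1975567509/2 ≈ -9.8778e+8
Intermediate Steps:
c(f) = -211/2 (c(f) = (½)*(-211) = -211/2)
(-18871 + c(-5))*(-37*(-72) + 49389) = (-18871 - 211/2)*(-37*(-72) + 49389) = -37953*(2664 + 49389)/2 = -37953/2*52053 = -1975567509/2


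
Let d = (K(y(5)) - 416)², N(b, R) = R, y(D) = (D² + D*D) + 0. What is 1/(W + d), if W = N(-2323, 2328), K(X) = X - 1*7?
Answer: 1/141457 ≈ 7.0693e-6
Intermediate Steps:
y(D) = 2*D² (y(D) = (D² + D²) + 0 = 2*D² + 0 = 2*D²)
K(X) = -7 + X (K(X) = X - 7 = -7 + X)
W = 2328
d = 139129 (d = ((-7 + 2*5²) - 416)² = ((-7 + 2*25) - 416)² = ((-7 + 50) - 416)² = (43 - 416)² = (-373)² = 139129)
1/(W + d) = 1/(2328 + 139129) = 1/141457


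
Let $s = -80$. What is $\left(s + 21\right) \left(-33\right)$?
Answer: $1947$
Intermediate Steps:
$\left(s + 21\right) \left(-33\right) = \left(-80 + 21\right) \left(-33\right) = \left(-59\right) \left(-33\right) = 1947$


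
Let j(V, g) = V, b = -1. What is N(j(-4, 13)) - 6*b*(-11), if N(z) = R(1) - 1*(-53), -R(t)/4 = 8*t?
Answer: -45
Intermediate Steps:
R(t) = -32*t
N(z) = 21 (N(z) = -32*1 - 1*(-53) = -32 + 53 = 21)
N(j(-4, 13)) - 6*b*(-11) = 21 - 6*(-1)*(-11) = 21 - (-6)*(-11) = 21 - 1*66 = 21 - 66 = -45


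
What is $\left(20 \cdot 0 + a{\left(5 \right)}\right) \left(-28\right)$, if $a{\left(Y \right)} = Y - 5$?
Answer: $0$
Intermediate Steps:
$a{\left(Y \right)} = -5 + Y$
$\left(20 \cdot 0 + a{\left(5 \right)}\right) \left(-28\right) = \left(20 \cdot 0 + \left(-5 + 5\right)\right) \left(-28\right) = \left(0 + 0\right) \left(-28\right) = 0 \left(-28\right) = 0$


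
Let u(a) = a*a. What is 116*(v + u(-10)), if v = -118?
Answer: -2088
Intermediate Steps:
u(a) = a²
116*(v + u(-10)) = 116*(-118 + (-10)²) = 116*(-118 + 100) = 116*(-18) = -2088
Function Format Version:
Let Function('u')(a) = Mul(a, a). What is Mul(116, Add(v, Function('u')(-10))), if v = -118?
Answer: -2088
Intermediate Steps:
Function('u')(a) = Pow(a, 2)
Mul(116, Add(v, Function('u')(-10))) = Mul(116, Add(-118, Pow(-10, 2))) = Mul(116, Add(-118, 100)) = Mul(116, -18) = -2088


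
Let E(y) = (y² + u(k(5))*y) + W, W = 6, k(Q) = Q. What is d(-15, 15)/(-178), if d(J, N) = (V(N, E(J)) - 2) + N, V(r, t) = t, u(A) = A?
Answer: -169/178 ≈ -0.94944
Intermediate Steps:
E(y) = 6 + y² + 5*y (E(y) = (y² + 5*y) + 6 = 6 + y² + 5*y)
d(J, N) = 4 + N + J² + 5*J (d(J, N) = ((6 + J² + 5*J) - 2) + N = (4 + J² + 5*J) + N = 4 + N + J² + 5*J)
d(-15, 15)/(-178) = (4 + 15 + (-15)² + 5*(-15))/(-178) = (4 + 15 + 225 - 75)*(-1/178) = 169*(-1/178) = -169/178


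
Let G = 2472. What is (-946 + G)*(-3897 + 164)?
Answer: -5696558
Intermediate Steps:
(-946 + G)*(-3897 + 164) = (-946 + 2472)*(-3897 + 164) = 1526*(-3733) = -5696558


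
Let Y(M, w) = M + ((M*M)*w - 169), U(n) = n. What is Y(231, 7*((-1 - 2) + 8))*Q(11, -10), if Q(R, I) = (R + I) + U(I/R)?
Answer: 1867697/11 ≈ 1.6979e+5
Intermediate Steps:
Y(M, w) = -169 + M + w*M² (Y(M, w) = M + (M²*w - 169) = M + (w*M² - 169) = M + (-169 + w*M²) = -169 + M + w*M²)
Q(R, I) = I + R + I/R (Q(R, I) = (R + I) + I/R = (I + R) + I/R = I + R + I/R)
Y(231, 7*((-1 - 2) + 8))*Q(11, -10) = (-169 + 231 + (7*((-1 - 2) + 8))*231²)*(-10 + 11 - 10/11) = (-169 + 231 + (7*(-3 + 8))*53361)*(-10 + 11 - 10*1/11) = (-169 + 231 + (7*5)*53361)*(-10 + 11 - 10/11) = (-169 + 231 + 35*53361)*(1/11) = (-169 + 231 + 1867635)*(1/11) = 1867697*(1/11) = 1867697/11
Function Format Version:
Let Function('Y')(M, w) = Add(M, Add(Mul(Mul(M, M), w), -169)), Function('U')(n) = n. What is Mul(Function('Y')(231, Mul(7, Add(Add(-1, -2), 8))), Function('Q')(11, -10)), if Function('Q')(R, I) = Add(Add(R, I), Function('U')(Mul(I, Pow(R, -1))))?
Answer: Rational(1867697, 11) ≈ 1.6979e+5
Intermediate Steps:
Function('Y')(M, w) = Add(-169, M, Mul(w, Pow(M, 2))) (Function('Y')(M, w) = Add(M, Add(Mul(Pow(M, 2), w), -169)) = Add(M, Add(Mul(w, Pow(M, 2)), -169)) = Add(M, Add(-169, Mul(w, Pow(M, 2)))) = Add(-169, M, Mul(w, Pow(M, 2))))
Function('Q')(R, I) = Add(I, R, Mul(I, Pow(R, -1))) (Function('Q')(R, I) = Add(Add(R, I), Mul(I, Pow(R, -1))) = Add(Add(I, R), Mul(I, Pow(R, -1))) = Add(I, R, Mul(I, Pow(R, -1))))
Mul(Function('Y')(231, Mul(7, Add(Add(-1, -2), 8))), Function('Q')(11, -10)) = Mul(Add(-169, 231, Mul(Mul(7, Add(Add(-1, -2), 8)), Pow(231, 2))), Add(-10, 11, Mul(-10, Pow(11, -1)))) = Mul(Add(-169, 231, Mul(Mul(7, Add(-3, 8)), 53361)), Add(-10, 11, Mul(-10, Rational(1, 11)))) = Mul(Add(-169, 231, Mul(Mul(7, 5), 53361)), Add(-10, 11, Rational(-10, 11))) = Mul(Add(-169, 231, Mul(35, 53361)), Rational(1, 11)) = Mul(Add(-169, 231, 1867635), Rational(1, 11)) = Mul(1867697, Rational(1, 11)) = Rational(1867697, 11)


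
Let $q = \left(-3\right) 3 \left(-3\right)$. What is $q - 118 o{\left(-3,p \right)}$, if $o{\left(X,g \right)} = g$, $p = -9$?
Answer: $1089$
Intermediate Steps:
$q = 27$ ($q = \left(-9\right) \left(-3\right) = 27$)
$q - 118 o{\left(-3,p \right)} = 27 - -1062 = 27 + 1062 = 1089$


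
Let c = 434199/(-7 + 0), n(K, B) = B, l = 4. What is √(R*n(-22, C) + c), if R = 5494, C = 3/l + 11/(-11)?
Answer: I*√12426778/14 ≈ 251.8*I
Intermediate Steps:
C = -¼ (C = 3/4 + 11/(-11) = 3*(¼) + 11*(-1/11) = ¾ - 1 = -¼ ≈ -0.25000)
c = -434199/7 (c = 434199/(-7) = -⅐*434199 = -434199/7 ≈ -62028.)
√(R*n(-22, C) + c) = √(5494*(-¼) - 434199/7) = √(-2747/2 - 434199/7) = √(-887627/14) = I*√12426778/14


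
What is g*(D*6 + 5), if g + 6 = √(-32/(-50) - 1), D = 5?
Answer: -210 + 21*I ≈ -210.0 + 21.0*I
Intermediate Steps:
g = -6 + 3*I/5 (g = -6 + √(-32/(-50) - 1) = -6 + √(-32*(-1/50) - 1) = -6 + √(16/25 - 1) = -6 + √(-9/25) = -6 + 3*I/5 ≈ -6.0 + 0.6*I)
g*(D*6 + 5) = (-6 + 3*I/5)*(5*6 + 5) = (-6 + 3*I/5)*(30 + 5) = (-6 + 3*I/5)*35 = -210 + 21*I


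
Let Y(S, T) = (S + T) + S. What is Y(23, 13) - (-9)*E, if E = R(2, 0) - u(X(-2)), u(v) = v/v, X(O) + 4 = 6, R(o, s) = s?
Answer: 50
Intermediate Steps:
Y(S, T) = T + 2*S
X(O) = 2 (X(O) = -4 + 6 = 2)
u(v) = 1
E = -1 (E = 0 - 1*1 = 0 - 1 = -1)
Y(23, 13) - (-9)*E = (13 + 2*23) - (-9)*(-1) = (13 + 46) - 1*9 = 59 - 9 = 50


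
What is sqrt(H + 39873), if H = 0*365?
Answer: sqrt(39873) ≈ 199.68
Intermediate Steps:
H = 0
sqrt(H + 39873) = sqrt(0 + 39873) = sqrt(39873)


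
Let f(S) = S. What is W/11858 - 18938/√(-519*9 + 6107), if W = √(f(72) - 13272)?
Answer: -9469*√359/359 + 10*I*√33/5929 ≈ -499.75 + 0.0096889*I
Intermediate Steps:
W = 20*I*√33 (W = √(72 - 13272) = √(-13200) = 20*I*√33 ≈ 114.89*I)
W/11858 - 18938/√(-519*9 + 6107) = (20*I*√33)/11858 - 18938/√(-519*9 + 6107) = (20*I*√33)*(1/11858) - 18938/√(-4671 + 6107) = 10*I*√33/5929 - 18938*√359/718 = 10*I*√33/5929 - 9469*√359/359 = -9469*√359/359 + 10*I*√33/5929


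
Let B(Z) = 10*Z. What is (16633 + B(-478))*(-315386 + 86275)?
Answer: -2715652683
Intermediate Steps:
(16633 + B(-478))*(-315386 + 86275) = (16633 + 10*(-478))*(-315386 + 86275) = (16633 - 4780)*(-229111) = 11853*(-229111) = -2715652683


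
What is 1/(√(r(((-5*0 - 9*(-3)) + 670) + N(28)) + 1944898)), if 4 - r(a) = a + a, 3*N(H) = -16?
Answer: √4372917/2915278 ≈ 0.00071731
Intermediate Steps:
N(H) = -16/3 (N(H) = (⅓)*(-16) = -16/3)
r(a) = 4 - 2*a (r(a) = 4 - (a + a) = 4 - 2*a)
1/(√(r(((-5*0 - 9*(-3)) + 670) + N(28)) + 1944898)) = 1/(√((4 - 2*(((-5*0 - 9*(-3)) + 670) - 16/3)) + 1944898)) = 1/(√((4 - 2*(((0 + 27) + 670) - 16/3)) + 1944898)) = 1/(√((4 - 2*((27 + 670) - 16/3)) + 1944898)) = 1/(√((4 - 2*(697 - 16/3)) + 1944898)) = 1/(√((4 - 2*2075/3) + 1944898)) = 1/(√((4 - 4150/3) + 1944898)) = 1/(√(-4138/3 + 1944898)) = 1/(√(5830556/3)) = 1/(2*√4372917/3) = √4372917/2915278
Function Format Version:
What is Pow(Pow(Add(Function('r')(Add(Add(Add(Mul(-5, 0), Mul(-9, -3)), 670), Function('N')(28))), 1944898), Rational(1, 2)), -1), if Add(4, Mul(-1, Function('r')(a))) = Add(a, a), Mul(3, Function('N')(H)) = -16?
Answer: Mul(Rational(1, 2915278), Pow(4372917, Rational(1, 2))) ≈ 0.00071731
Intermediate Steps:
Function('N')(H) = Rational(-16, 3) (Function('N')(H) = Mul(Rational(1, 3), -16) = Rational(-16, 3))
Function('r')(a) = Add(4, Mul(-2, a)) (Function('r')(a) = Add(4, Mul(-1, Add(a, a))) = Add(4, Mul(-1, Mul(2, a))) = Add(4, Mul(-2, a)))
Pow(Pow(Add(Function('r')(Add(Add(Add(Mul(-5, 0), Mul(-9, -3)), 670), Function('N')(28))), 1944898), Rational(1, 2)), -1) = Pow(Pow(Add(Add(4, Mul(-2, Add(Add(Add(Mul(-5, 0), Mul(-9, -3)), 670), Rational(-16, 3)))), 1944898), Rational(1, 2)), -1) = Pow(Pow(Add(Add(4, Mul(-2, Add(Add(Add(0, 27), 670), Rational(-16, 3)))), 1944898), Rational(1, 2)), -1) = Pow(Pow(Add(Add(4, Mul(-2, Add(Add(27, 670), Rational(-16, 3)))), 1944898), Rational(1, 2)), -1) = Pow(Pow(Add(Add(4, Mul(-2, Add(697, Rational(-16, 3)))), 1944898), Rational(1, 2)), -1) = Pow(Pow(Add(Add(4, Mul(-2, Rational(2075, 3))), 1944898), Rational(1, 2)), -1) = Pow(Pow(Add(Add(4, Rational(-4150, 3)), 1944898), Rational(1, 2)), -1) = Pow(Pow(Add(Rational(-4138, 3), 1944898), Rational(1, 2)), -1) = Pow(Pow(Rational(5830556, 3), Rational(1, 2)), -1) = Pow(Mul(Rational(2, 3), Pow(4372917, Rational(1, 2))), -1) = Mul(Rational(1, 2915278), Pow(4372917, Rational(1, 2)))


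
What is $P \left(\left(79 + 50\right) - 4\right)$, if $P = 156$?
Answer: $19500$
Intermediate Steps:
$P \left(\left(79 + 50\right) - 4\right) = 156 \left(\left(79 + 50\right) - 4\right) = 156 \left(129 - 4\right) = 156 \cdot 125 = 19500$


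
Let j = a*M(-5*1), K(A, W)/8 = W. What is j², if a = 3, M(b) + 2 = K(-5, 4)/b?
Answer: 15876/25 ≈ 635.04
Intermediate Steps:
K(A, W) = 8*W
M(b) = -2 + 32/b (M(b) = -2 + (8*4)/b = -2 + 32/b)
j = -126/5 (j = 3*(-2 + 32/((-5*1))) = 3*(-2 + 32/(-5)) = 3*(-2 + 32*(-⅕)) = 3*(-2 - 32/5) = 3*(-42/5) = -126/5 ≈ -25.200)
j² = (-126/5)² = 15876/25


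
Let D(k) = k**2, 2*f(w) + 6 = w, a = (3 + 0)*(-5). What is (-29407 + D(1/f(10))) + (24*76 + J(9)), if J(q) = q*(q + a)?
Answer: -110547/4 ≈ -27637.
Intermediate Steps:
a = -15 (a = 3*(-5) = -15)
f(w) = -3 + w/2
J(q) = q*(-15 + q) (J(q) = q*(q - 15) = q*(-15 + q))
(-29407 + D(1/f(10))) + (24*76 + J(9)) = (-29407 + (1/(-3 + (1/2)*10))**2) + (24*76 + 9*(-15 + 9)) = (-29407 + (1/(-3 + 5))**2) + (1824 + 9*(-6)) = (-29407 + (1/2)**2) + (1824 - 54) = (-29407 + (1/2)**2) + 1770 = (-29407 + 1/4) + 1770 = -117627/4 + 1770 = -110547/4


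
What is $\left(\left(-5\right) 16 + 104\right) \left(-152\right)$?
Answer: $-3648$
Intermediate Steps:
$\left(\left(-5\right) 16 + 104\right) \left(-152\right) = \left(-80 + 104\right) \left(-152\right) = 24 \left(-152\right) = -3648$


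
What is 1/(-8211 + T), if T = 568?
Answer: -1/7643 ≈ -0.00013084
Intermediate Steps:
1/(-8211 + T) = 1/(-8211 + 568) = 1/(-7643) = -1/7643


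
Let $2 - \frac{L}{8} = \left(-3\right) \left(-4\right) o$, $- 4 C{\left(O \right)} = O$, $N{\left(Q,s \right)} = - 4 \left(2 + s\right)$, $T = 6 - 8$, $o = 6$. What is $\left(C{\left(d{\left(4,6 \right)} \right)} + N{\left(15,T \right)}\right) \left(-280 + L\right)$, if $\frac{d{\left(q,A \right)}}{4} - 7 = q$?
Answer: $9240$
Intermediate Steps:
$d{\left(q,A \right)} = 28 + 4 q$
$T = -2$ ($T = 6 - 8 = -2$)
$N{\left(Q,s \right)} = -8 - 4 s$
$C{\left(O \right)} = - \frac{O}{4}$
$L = -560$ ($L = 16 - 8 \left(-3\right) \left(-4\right) 6 = 16 - 8 \cdot 12 \cdot 6 = 16 - 576 = -560$)
$\left(C{\left(d{\left(4,6 \right)} \right)} + N{\left(15,T \right)}\right) \left(-280 + L\right) = \left(- \frac{28 + 4 \cdot 4}{4} - 0\right) \left(-280 - 560\right) = \left(- \frac{28 + 16}{4} + \left(-8 + 8\right)\right) \left(-840\right) = \left(\left(- \frac{1}{4}\right) 44 + 0\right) \left(-840\right) = \left(-11 + 0\right) \left(-840\right) = \left(-11\right) \left(-840\right) = 9240$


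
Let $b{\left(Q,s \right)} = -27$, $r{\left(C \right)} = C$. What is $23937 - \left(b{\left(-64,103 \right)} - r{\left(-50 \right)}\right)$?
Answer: $23914$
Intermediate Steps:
$23937 - \left(b{\left(-64,103 \right)} - r{\left(-50 \right)}\right) = 23937 - \left(-27 - -50\right) = 23937 - \left(-27 + 50\right) = 23937 - 23 = 23914$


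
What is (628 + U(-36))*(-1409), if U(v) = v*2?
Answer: -783404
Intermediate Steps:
U(v) = 2*v
(628 + U(-36))*(-1409) = (628 + 2*(-36))*(-1409) = (628 - 72)*(-1409) = 556*(-1409) = -783404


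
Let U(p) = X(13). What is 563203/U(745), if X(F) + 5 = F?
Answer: 563203/8 ≈ 70400.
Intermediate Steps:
X(F) = -5 + F
U(p) = 8 (U(p) = -5 + 13 = 8)
563203/U(745) = 563203/8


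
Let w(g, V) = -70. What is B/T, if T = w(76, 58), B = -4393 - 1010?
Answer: 5403/70 ≈ 77.186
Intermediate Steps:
B = -5403
T = -70
B/T = -5403/(-70) = -5403*(-1/70) = 5403/70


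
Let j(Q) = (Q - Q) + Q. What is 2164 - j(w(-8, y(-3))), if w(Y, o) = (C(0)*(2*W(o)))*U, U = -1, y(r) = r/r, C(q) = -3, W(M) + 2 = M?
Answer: 2170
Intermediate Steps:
W(M) = -2 + M
y(r) = 1
w(Y, o) = -12 + 6*o (w(Y, o) = -6*(-2 + o)*(-1) = -3*(-4 + 2*o)*(-1) = (12 - 6*o)*(-1) = -12 + 6*o)
j(Q) = Q (j(Q) = 0 + Q = Q)
2164 - j(w(-8, y(-3))) = 2164 - (-12 + 6*1) = 2164 - (-12 + 6) = 2164 - 1*(-6) = 2164 + 6 = 2170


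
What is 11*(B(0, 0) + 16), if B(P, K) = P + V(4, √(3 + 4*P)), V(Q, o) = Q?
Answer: 220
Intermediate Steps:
B(P, K) = 4 + P (B(P, K) = P + 4 = 4 + P)
11*(B(0, 0) + 16) = 11*((4 + 0) + 16) = 11*(4 + 16) = 11*20 = 220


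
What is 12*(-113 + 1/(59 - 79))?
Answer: -6783/5 ≈ -1356.6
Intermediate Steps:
12*(-113 + 1/(59 - 79)) = 12*(-113 + 1/(-20)) = 12*(-113 - 1/20) = 12*(-2261/20) = -6783/5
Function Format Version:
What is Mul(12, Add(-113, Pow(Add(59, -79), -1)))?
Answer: Rational(-6783, 5) ≈ -1356.6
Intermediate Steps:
Mul(12, Add(-113, Pow(Add(59, -79), -1))) = Mul(12, Add(-113, Pow(-20, -1))) = Mul(12, Add(-113, Rational(-1, 20))) = Mul(12, Rational(-2261, 20)) = Rational(-6783, 5)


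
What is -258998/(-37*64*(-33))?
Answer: -129499/39072 ≈ -3.3144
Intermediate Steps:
-258998/(-37*64*(-33)) = -258998/((-2368*(-33))) = -258998/78144 = -258998*1/78144 = -129499/39072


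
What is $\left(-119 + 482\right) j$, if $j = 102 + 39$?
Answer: $51183$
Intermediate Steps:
$j = 141$
$\left(-119 + 482\right) j = \left(-119 + 482\right) 141 = 363 \cdot 141 = 51183$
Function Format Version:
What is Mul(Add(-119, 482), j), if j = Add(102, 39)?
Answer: 51183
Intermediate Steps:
j = 141
Mul(Add(-119, 482), j) = Mul(Add(-119, 482), 141) = Mul(363, 141) = 51183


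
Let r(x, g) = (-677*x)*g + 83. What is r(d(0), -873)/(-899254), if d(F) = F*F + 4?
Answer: -2364167/899254 ≈ -2.6290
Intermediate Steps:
d(F) = 4 + F² (d(F) = F² + 4 = 4 + F²)
r(x, g) = 83 - 677*g*x (r(x, g) = -677*g*x + 83 = 83 - 677*g*x)
r(d(0), -873)/(-899254) = (83 - 677*(-873)*(4 + 0²))/(-899254) = (83 - 677*(-873)*(4 + 0))*(-1/899254) = (83 - 677*(-873)*4)*(-1/899254) = (83 + 2364084)*(-1/899254) = 2364167*(-1/899254) = -2364167/899254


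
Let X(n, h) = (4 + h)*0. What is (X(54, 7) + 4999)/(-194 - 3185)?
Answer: -4999/3379 ≈ -1.4794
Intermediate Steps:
X(n, h) = 0
(X(54, 7) + 4999)/(-194 - 3185) = (0 + 4999)/(-194 - 3185) = 4999/(-3379) = 4999*(-1/3379) = -4999/3379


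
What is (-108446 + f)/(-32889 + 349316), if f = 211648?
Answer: 103202/316427 ≈ 0.32615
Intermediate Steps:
(-108446 + f)/(-32889 + 349316) = (-108446 + 211648)/(-32889 + 349316) = 103202/316427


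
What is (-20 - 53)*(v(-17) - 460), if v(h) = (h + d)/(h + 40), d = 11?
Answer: 772778/23 ≈ 33599.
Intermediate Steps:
v(h) = (11 + h)/(40 + h) (v(h) = (h + 11)/(h + 40) = (11 + h)/(40 + h))
(-20 - 53)*(v(-17) - 460) = (-20 - 53)*((11 - 17)/(40 - 17) - 460) = -73*(-6/23 - 460) = -73*(-10586/23) = 772778/23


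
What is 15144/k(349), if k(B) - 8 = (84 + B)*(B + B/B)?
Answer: 7572/75779 ≈ 0.099922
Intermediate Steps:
k(B) = 8 + (1 + B)*(84 + B) (k(B) = 8 + (84 + B)*(B + B/B) = 8 + (84 + B)*(B + 1) = 8 + (84 + B)*(1 + B) = 8 + (1 + B)*(84 + B))
15144/k(349) = 15144/(92 + 349² + 85*349) = 15144/(92 + 121801 + 29665) = 15144/151558 = 15144*(1/151558) = 7572/75779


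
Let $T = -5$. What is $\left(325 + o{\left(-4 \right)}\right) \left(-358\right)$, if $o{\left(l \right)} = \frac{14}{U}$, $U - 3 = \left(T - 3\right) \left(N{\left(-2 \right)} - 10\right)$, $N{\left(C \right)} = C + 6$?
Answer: $- \frac{5938862}{51} \approx -1.1645 \cdot 10^{5}$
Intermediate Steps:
$N{\left(C \right)} = 6 + C$
$U = 51$ ($U = 3 + \left(-5 - 3\right) \left(\left(6 - 2\right) - 10\right) = 3 - 8 \left(4 - 10\right) = 3 - -48 = 3 + 48 = 51$)
$o{\left(l \right)} = \frac{14}{51}$
$\left(325 + o{\left(-4 \right)}\right) \left(-358\right) = \left(325 + \frac{14}{51}\right) \left(-358\right) = \frac{16589}{51} \left(-358\right) = - \frac{5938862}{51}$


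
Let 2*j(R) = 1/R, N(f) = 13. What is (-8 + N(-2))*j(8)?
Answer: 5/16 ≈ 0.31250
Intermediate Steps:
j(R) = 1/(2*R)
(-8 + N(-2))*j(8) = (-8 + 13)*((1/2)/8) = 5*((1/2)*(1/8)) = 5*(1/16) = 5/16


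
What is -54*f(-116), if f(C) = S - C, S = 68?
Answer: -9936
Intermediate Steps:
f(C) = 68 - C
-54*f(-116) = -54*(68 - 1*(-116)) = -54*(68 + 116) = -54*184 = -9936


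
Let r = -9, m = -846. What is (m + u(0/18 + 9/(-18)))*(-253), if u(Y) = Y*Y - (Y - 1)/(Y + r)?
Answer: 16265117/76 ≈ 2.1401e+5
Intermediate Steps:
u(Y) = Y² - (-1 + Y)/(-9 + Y) (u(Y) = Y*Y - (Y - 1)/(Y - 9) = Y² - (-1 + Y)/(-9 + Y))
(m + u(0/18 + 9/(-18)))*(-253) = (-846 + (1 + (0/18 + 9/(-18))³ - (0/18 + 9/(-18)) - 9*(0/18 + 9/(-18))²)/(-9 + (0/18 + 9/(-18))))*(-253) = (-846 + (1 + (0*(1/18) + 9*(-1/18))³ - (0*(1/18) + 9*(-1/18)) - 9*(0*(1/18) + 9*(-1/18))²)/(-9 + (0*(1/18) + 9*(-1/18))))*(-253) = (-846 + (1 + (0 - ½)³ - (0 - ½) - 9*(0 - ½)²)/(-9 + (0 - ½)))*(-253) = (-846 + (1 + (-½)³ - 1*(-½) - 9*(-½)²)/(-9 - ½))*(-253) = (-846 + (1 - ⅛ + ½ - 9*¼)/(-19/2))*(-253) = (-846 - 2*(1 - ⅛ + ½ - 9/4)/19)*(-253) = (-846 - 2/19*(-7/8))*(-253) = (-846 + 7/76)*(-253) = -64289/76*(-253) = 16265117/76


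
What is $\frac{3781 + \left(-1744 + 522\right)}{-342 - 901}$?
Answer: $- \frac{2559}{1243} \approx -2.0587$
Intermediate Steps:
$\frac{3781 + \left(-1744 + 522\right)}{-342 - 901} = \frac{3781 - 1222}{-1243} = 2559 \left(- \frac{1}{1243}\right) = - \frac{2559}{1243}$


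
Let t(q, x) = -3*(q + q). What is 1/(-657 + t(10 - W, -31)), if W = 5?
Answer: -1/687 ≈ -0.0014556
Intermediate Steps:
t(q, x) = -6*q
1/(-657 + t(10 - W, -31)) = 1/(-657 - 6*(10 - 1*5)) = 1/(-657 - 6*(10 - 5)) = 1/(-657 - 6*5) = 1/(-657 - 30) = 1/(-687) = -1/687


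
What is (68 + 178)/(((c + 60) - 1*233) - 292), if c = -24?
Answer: -82/163 ≈ -0.50307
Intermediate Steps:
(68 + 178)/(((c + 60) - 1*233) - 292) = (68 + 178)/(((-24 + 60) - 1*233) - 292) = 246/((36 - 233) - 292) = 246/(-197 - 292) = 246/(-489) = 246*(-1/489) = -82/163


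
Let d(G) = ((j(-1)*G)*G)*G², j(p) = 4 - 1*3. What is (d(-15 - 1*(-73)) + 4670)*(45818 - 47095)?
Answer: -14457128982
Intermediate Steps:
j(p) = 1 (j(p) = 4 - 3 = 1)
d(G) = G⁴ (d(G) = ((1*G)*G)*G² = (G*G)*G² = G²*G² = G⁴)
(d(-15 - 1*(-73)) + 4670)*(45818 - 47095) = ((-15 - 1*(-73))⁴ + 4670)*(45818 - 47095) = ((-15 + 73)⁴ + 4670)*(-1277) = (58⁴ + 4670)*(-1277) = (11316496 + 4670)*(-1277) = 11321166*(-1277) = -14457128982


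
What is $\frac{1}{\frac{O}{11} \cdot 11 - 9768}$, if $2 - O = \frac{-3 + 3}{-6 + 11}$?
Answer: $- \frac{1}{9766} \approx -0.0001024$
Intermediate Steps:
$O = 2$ ($O = 2 - \frac{-3 + 3}{-6 + 11} = 2 - \frac{0}{5} = 2 - 0 \cdot \frac{1}{5} = 2 - 0 = 2 + 0 = 2$)
$\frac{1}{\frac{O}{11} \cdot 11 - 9768} = \frac{1}{\frac{1}{11} \cdot 2 \cdot 11 - 9768} = \frac{1}{\frac{2}{11} \cdot 11 - 9768} = \frac{1}{2 - 9768} = \frac{1}{-9766} = - \frac{1}{9766}$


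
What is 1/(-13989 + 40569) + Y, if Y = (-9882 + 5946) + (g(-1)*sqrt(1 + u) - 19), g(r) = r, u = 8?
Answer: -105203639/26580 ≈ -3958.0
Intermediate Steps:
Y = -3958 (Y = (-9882 + 5946) + (-sqrt(1 + 8) - 19) = -3936 + (-sqrt(9) - 19) = -3936 + (-1*3 - 19) = -3936 + (-3 - 19) = -3936 - 22 = -3958)
1/(-13989 + 40569) + Y = 1/(-13989 + 40569) - 3958 = 1/26580 - 3958 = -105203639/26580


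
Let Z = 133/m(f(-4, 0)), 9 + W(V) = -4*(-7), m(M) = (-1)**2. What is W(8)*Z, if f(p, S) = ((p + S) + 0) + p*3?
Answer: 2527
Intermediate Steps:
f(p, S) = S + 4*p (f(p, S) = ((S + p) + 0) + 3*p = (S + p) + 3*p = S + 4*p)
m(M) = 1
W(V) = 19 (W(V) = -9 - 4*(-7) = -9 + 28 = 19)
Z = 133 (Z = 133/1 = 133*1 = 133)
W(8)*Z = 19*133 = 2527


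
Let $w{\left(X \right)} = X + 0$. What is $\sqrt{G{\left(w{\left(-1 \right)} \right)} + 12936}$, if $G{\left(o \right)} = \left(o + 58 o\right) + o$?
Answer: $2 \sqrt{3219} \approx 113.47$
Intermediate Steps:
$w{\left(X \right)} = X$
$G{\left(o \right)} = 60 o$ ($G{\left(o \right)} = 59 o + o = 60 o$)
$\sqrt{G{\left(w{\left(-1 \right)} \right)} + 12936} = \sqrt{60 \left(-1\right) + 12936} = \sqrt{-60 + 12936} = \sqrt{12876} = 2 \sqrt{3219}$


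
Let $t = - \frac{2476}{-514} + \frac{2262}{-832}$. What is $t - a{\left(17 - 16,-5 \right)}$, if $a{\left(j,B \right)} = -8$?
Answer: $\frac{83049}{8224} \approx 10.098$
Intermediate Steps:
$t = \frac{17257}{8224}$ ($t = \left(-2476\right) \left(- \frac{1}{514}\right) + 2262 \left(- \frac{1}{832}\right) = \frac{1238}{257} - \frac{87}{32} = \frac{17257}{8224} \approx 2.0984$)
$t - a{\left(17 - 16,-5 \right)} = \frac{17257}{8224} - -8 = \frac{17257}{8224} + 8 = \frac{83049}{8224}$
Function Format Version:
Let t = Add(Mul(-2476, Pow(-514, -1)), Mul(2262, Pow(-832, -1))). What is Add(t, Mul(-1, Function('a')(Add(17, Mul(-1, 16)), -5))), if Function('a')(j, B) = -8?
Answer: Rational(83049, 8224) ≈ 10.098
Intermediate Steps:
t = Rational(17257, 8224) (t = Add(Mul(-2476, Rational(-1, 514)), Mul(2262, Rational(-1, 832))) = Add(Rational(1238, 257), Rational(-87, 32)) = Rational(17257, 8224) ≈ 2.0984)
Add(t, Mul(-1, Function('a')(Add(17, Mul(-1, 16)), -5))) = Add(Rational(17257, 8224), Mul(-1, -8)) = Add(Rational(17257, 8224), 8) = Rational(83049, 8224)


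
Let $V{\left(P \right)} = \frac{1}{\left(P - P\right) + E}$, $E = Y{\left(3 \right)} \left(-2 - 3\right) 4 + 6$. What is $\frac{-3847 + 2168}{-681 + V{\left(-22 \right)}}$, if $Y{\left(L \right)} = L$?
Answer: $\frac{90666}{36775} \approx 2.4654$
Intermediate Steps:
$E = -54$ ($E = 3 \left(-2 - 3\right) 4 + 6 = 3 \left(\left(-5\right) 4\right) + 6 = 3 \left(-20\right) + 6 = -60 + 6 = -54$)
$V{\left(P \right)} = - \frac{1}{54}$ ($V{\left(P \right)} = \frac{1}{\left(P - P\right) - 54} = \frac{1}{0 - 54} = \frac{1}{-54} = - \frac{1}{54}$)
$\frac{-3847 + 2168}{-681 + V{\left(-22 \right)}} = \frac{-3847 + 2168}{-681 - \frac{1}{54}} = - \frac{1679}{- \frac{36775}{54}} = \left(-1679\right) \left(- \frac{54}{36775}\right) = \frac{90666}{36775}$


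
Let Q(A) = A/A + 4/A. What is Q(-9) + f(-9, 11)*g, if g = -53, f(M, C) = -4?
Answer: 1913/9 ≈ 212.56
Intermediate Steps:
Q(A) = 1 + 4/A
Q(-9) + f(-9, 11)*g = (4 - 9)/(-9) - 4*(-53) = -⅑*(-5) + 212 = 5/9 + 212 = 1913/9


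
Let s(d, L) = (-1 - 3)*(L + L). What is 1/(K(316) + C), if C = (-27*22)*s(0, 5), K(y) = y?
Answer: 1/24076 ≈ 4.1535e-5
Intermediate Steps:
s(d, L) = -8*L
C = 23760 (C = (-27*22)*(-8*5) = -594*(-40) = 23760)
1/(K(316) + C) = 1/(316 + 23760) = 1/24076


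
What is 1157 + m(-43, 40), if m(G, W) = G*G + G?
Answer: 2963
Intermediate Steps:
m(G, W) = G + G² (m(G, W) = G² + G = G + G²)
1157 + m(-43, 40) = 1157 - 43*(1 - 43) = 1157 - 43*(-42) = 1157 + 1806 = 2963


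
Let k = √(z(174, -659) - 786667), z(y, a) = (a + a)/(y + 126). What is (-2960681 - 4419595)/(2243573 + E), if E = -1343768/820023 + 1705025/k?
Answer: -1313860254917604353133720808116852/399408017368171761070960761022739 - 42308285493930692544850500*I*√708004254/399408017368171761070960761022739 ≈ -3.2895 - 0.0028186*I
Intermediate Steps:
z(y, a) = 2*a/(126 + y) (z(y, a) = (2*a)/(126 + y) = 2*a/(126 + y))
k = I*√708004254/30 (k = √(2*(-659)/(126 + 174) - 786667) = √(2*(-659)/300 - 786667) = √(2*(-659)*(1/300) - 786667) = √(-659/150 - 786667) = √(-118000709/150) = I*√708004254/30 ≈ 886.95*I)
E = -1343768/820023 - 8525125*I*√708004254/118000709 (E = -1343768/820023 + 1705025/((I*√708004254/30)) = -1343768*1/820023 + 1705025*(-5*I*√708004254/118000709) = -1343768/820023 - 8525125*I*√708004254/118000709 ≈ -1.6387 - 1922.4*I)
(-2960681 - 4419595)/(2243573 + E) = (-2960681 - 4419595)/(2243573 + (-1343768/820023 - 8525125*I*√708004254/118000709)) = -7380276/(1839780118411/820023 - 8525125*I*√708004254/118000709)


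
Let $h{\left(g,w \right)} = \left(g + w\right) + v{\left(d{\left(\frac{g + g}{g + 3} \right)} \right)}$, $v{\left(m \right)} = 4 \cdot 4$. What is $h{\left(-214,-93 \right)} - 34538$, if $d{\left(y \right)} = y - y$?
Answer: $-34829$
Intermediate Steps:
$d{\left(y \right)} = 0$
$v{\left(m \right)} = 16$
$h{\left(g,w \right)} = 16 + g + w$ ($h{\left(g,w \right)} = \left(g + w\right) + 16 = 16 + g + w$)
$h{\left(-214,-93 \right)} - 34538 = \left(16 - 214 - 93\right) - 34538 = -291 - 34538 = -34829$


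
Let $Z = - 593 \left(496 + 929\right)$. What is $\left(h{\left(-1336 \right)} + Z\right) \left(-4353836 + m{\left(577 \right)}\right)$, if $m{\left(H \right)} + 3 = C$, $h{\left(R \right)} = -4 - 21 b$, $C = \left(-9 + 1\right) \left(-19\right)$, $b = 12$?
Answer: $3680088901047$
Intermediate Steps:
$C = 152$ ($C = \left(-8\right) \left(-19\right) = 152$)
$h{\left(R \right)} = -256$ ($h{\left(R \right)} = -4 - 252 = -256$)
$Z = -845025$ ($Z = \left(-593\right) 1425 = -845025$)
$m{\left(H \right)} = 149$ ($m{\left(H \right)} = -3 + 152 = 149$)
$\left(h{\left(-1336 \right)} + Z\right) \left(-4353836 + m{\left(577 \right)}\right) = \left(-256 - 845025\right) \left(-4353836 + 149\right) = \left(-845281\right) \left(-4353687\right) = 3680088901047$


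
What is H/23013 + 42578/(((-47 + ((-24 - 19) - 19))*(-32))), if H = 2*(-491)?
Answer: 488211149/40134672 ≈ 12.164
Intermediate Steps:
H = -982
H/23013 + 42578/(((-47 + ((-24 - 19) - 19))*(-32))) = -982/23013 + 42578/(((-47 + ((-24 - 19) - 19))*(-32))) = -982*1/23013 + 42578/(((-47 + (-43 - 19))*(-32))) = -982/23013 + 42578/(((-47 - 62)*(-32))) = -982/23013 + 42578/((-109*(-32))) = -982/23013 + 42578/3488 = -982/23013 + 42578*(1/3488) = -982/23013 + 21289/1744 = 488211149/40134672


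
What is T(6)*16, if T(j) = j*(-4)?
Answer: -384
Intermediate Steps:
T(j) = -4*j
T(6)*16 = -4*6*16 = -24*16 = -384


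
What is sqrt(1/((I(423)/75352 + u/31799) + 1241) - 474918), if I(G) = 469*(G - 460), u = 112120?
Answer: 5*I*sqrt(18762890262568798805999834462)/993826467987 ≈ 689.14*I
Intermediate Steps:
I(G) = -215740 + 469*G (I(G) = 469*(-460 + G) = -215740 + 469*G)
sqrt(1/((I(423)/75352 + u/31799) + 1241) - 474918) = sqrt(1/(((-215740 + 469*423)/75352 + 112120/31799) + 1241) - 474918) = sqrt(1/(((-215740 + 198387)*(1/75352) + 112120*(1/31799)) + 1241) - 474918) = sqrt(1/((-17353*1/75352 + 112120/31799) + 1241) - 474918) = sqrt(1/((-17353/75352 + 112120/31799) + 1241) - 474918) = sqrt(1/(7896658193/2396118248 + 1241) - 474918) = sqrt(1/(2981479403961/2396118248) - 474918) = sqrt(2396118248/2981479403961 - 474918) = sqrt(-1415958233174231950/2981479403961) = 5*I*sqrt(18762890262568798805999834462)/993826467987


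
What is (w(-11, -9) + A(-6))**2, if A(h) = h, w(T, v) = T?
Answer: 289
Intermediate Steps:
(w(-11, -9) + A(-6))**2 = (-11 - 6)**2 = (-17)**2 = 289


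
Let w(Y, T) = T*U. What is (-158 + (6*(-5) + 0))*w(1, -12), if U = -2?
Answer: -4512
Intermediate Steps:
w(Y, T) = -2*T (w(Y, T) = T*(-2) = -2*T)
(-158 + (6*(-5) + 0))*w(1, -12) = (-158 + (6*(-5) + 0))*(-2*(-12)) = (-158 + (-30 + 0))*24 = (-158 - 30)*24 = -188*24 = -4512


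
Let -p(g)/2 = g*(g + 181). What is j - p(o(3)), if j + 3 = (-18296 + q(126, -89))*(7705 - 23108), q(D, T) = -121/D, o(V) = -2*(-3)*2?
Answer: 35510921305/126 ≈ 2.8183e+8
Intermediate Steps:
o(V) = 12 (o(V) = 6*2 = 12)
j = 35510337673/126 (j = -3 + (-18296 - 121/126)*(7705 - 23108) = -3 + (-18296 - 121*1/126)*(-15403) = -3 + (-18296 - 121/126)*(-15403) = -3 - 2305417/126*(-15403) = -3 + 35510338051/126 = 35510337673/126 ≈ 2.8183e+8)
p(g) = -2*g*(181 + g) (p(g) = -2*g*(g + 181) = -2*g*(181 + g))
j - p(o(3)) = 35510337673/126 - (-2)*12*(181 + 12) = 35510337673/126 - (-2)*12*193 = 35510337673/126 - 1*(-4632) = 35510337673/126 + 4632 = 35510921305/126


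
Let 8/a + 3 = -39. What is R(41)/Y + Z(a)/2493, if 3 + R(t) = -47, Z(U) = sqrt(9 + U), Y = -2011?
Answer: 50/2011 + sqrt(3885)/52353 ≈ 0.026054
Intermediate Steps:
a = -4/21 (a = 8/(-3 - 39) = 8/(-42) = 8*(-1/42) = -4/21 ≈ -0.19048)
R(t) = -50 (R(t) = -3 - 47 = -50)
R(41)/Y + Z(a)/2493 = -50/(-2011) + sqrt(9 - 4/21)/2493 = -50*(-1/2011) + sqrt(185/21)*(1/2493) = 50/2011 + (sqrt(3885)/21)*(1/2493) = 50/2011 + sqrt(3885)/52353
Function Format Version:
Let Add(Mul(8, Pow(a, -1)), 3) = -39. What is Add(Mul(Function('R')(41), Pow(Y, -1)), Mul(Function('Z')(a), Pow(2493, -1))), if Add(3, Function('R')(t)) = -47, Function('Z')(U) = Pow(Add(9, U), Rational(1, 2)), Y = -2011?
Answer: Add(Rational(50, 2011), Mul(Rational(1, 52353), Pow(3885, Rational(1, 2)))) ≈ 0.026054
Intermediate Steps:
a = Rational(-4, 21) (a = Mul(8, Pow(Add(-3, -39), -1)) = Mul(8, Pow(-42, -1)) = Mul(8, Rational(-1, 42)) = Rational(-4, 21) ≈ -0.19048)
Function('R')(t) = -50 (Function('R')(t) = Add(-3, -47) = -50)
Add(Mul(Function('R')(41), Pow(Y, -1)), Mul(Function('Z')(a), Pow(2493, -1))) = Add(Mul(-50, Pow(-2011, -1)), Mul(Pow(Add(9, Rational(-4, 21)), Rational(1, 2)), Pow(2493, -1))) = Add(Mul(-50, Rational(-1, 2011)), Mul(Pow(Rational(185, 21), Rational(1, 2)), Rational(1, 2493))) = Add(Rational(50, 2011), Mul(Mul(Rational(1, 21), Pow(3885, Rational(1, 2))), Rational(1, 2493))) = Add(Rational(50, 2011), Mul(Rational(1, 52353), Pow(3885, Rational(1, 2))))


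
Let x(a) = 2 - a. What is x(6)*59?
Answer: -236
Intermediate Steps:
x(6)*59 = (2 - 1*6)*59 = (2 - 6)*59 = -4*59 = -236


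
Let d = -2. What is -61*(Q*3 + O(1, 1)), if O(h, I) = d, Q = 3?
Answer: -427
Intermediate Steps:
O(h, I) = -2
-61*(Q*3 + O(1, 1)) = -61*(3*3 - 2) = -61*(9 - 2) = -61*7 = -427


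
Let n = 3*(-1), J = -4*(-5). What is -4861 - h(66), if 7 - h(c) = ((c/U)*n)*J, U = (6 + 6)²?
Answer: -9791/2 ≈ -4895.5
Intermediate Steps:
U = 144 (U = 12² = 144)
J = 20
n = -3
h(c) = 7 + 5*c/12 (h(c) = 7 - (c/144)*(-3)*20 = 7 - (-c/48)*20 = 7 - (-5)*c/12 = 7 + 5*c/12)
-4861 - h(66) = -4861 - (7 + (5/12)*66) = -4861 - (7 + 55/2) = -4861 - 1*69/2 = -4861 - 69/2 = -9791/2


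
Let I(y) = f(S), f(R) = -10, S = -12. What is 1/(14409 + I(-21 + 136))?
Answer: 1/14399 ≈ 6.9449e-5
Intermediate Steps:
I(y) = -10
1/(14409 + I(-21 + 136)) = 1/(14409 - 10) = 1/14399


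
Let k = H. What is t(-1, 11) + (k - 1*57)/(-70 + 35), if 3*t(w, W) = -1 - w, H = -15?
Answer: 72/35 ≈ 2.0571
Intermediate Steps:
k = -15
t(w, W) = -⅓ - w/3 (t(w, W) = (-1 - w)/3 = -⅓ - w/3)
t(-1, 11) + (k - 1*57)/(-70 + 35) = (-⅓ - ⅓*(-1)) + (-15 - 1*57)/(-70 + 35) = (-⅓ + ⅓) + (-15 - 57)/(-35) = 0 - 72*(-1/35) = 0 + 72/35 = 72/35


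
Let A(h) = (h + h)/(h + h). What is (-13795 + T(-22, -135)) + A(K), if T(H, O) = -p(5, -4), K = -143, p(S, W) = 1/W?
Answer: -55175/4 ≈ -13794.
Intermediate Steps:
T(H, O) = ¼ (T(H, O) = -1/(-4) = -1*(-¼) = ¼)
A(h) = 1 (A(h) = (2*h)/((2*h)) = (2*h)*(1/(2*h)) = 1)
(-13795 + T(-22, -135)) + A(K) = (-13795 + ¼) + 1 = -55179/4 + 1 = -55175/4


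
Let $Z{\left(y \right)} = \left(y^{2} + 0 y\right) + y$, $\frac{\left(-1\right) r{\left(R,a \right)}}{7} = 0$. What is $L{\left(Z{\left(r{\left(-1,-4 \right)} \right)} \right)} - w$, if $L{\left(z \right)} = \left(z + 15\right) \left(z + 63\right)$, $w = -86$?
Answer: $1031$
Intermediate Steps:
$r{\left(R,a \right)} = 0$ ($r{\left(R,a \right)} = \left(-7\right) 0 = 0$)
$Z{\left(y \right)} = y + y^{2}$ ($Z{\left(y \right)} = \left(y^{2} + 0\right) + y = y^{2} + y = y + y^{2}$)
$L{\left(z \right)} = \left(15 + z\right) \left(63 + z\right)$
$L{\left(Z{\left(r{\left(-1,-4 \right)} \right)} \right)} - w = \left(945 + \left(0 \left(1 + 0\right)\right)^{2} + 78 \cdot 0 \left(1 + 0\right)\right) - -86 = \left(945 + \left(0 \cdot 1\right)^{2} + 78 \cdot 0 \cdot 1\right) + 86 = \left(945 + 0^{2} + 78 \cdot 0\right) + 86 = \left(945 + 0 + 0\right) + 86 = 945 + 86 = 1031$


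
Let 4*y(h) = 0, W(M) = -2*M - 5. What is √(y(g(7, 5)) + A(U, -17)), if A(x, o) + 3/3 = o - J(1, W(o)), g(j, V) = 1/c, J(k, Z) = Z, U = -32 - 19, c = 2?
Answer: I*√47 ≈ 6.8557*I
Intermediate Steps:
U = -51
W(M) = -5 - 2*M
g(j, V) = ½ (g(j, V) = 1/2 = ½)
A(x, o) = 4 + 3*o (A(x, o) = -1 + (o - (-5 - 2*o)) = -1 + (o + (5 + 2*o)) = -1 + (5 + 3*o) = 4 + 3*o)
y(h) = 0 (y(h) = (¼)*0 = 0)
√(y(g(7, 5)) + A(U, -17)) = √(0 + (4 + 3*(-17))) = √(0 + (4 - 51)) = √(0 - 47) = √(-47) = I*√47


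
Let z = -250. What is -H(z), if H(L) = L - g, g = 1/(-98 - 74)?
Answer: 42999/172 ≈ 249.99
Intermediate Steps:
g = -1/172 (g = 1/(-172) = -1/172 ≈ -0.0058140)
H(L) = 1/172 + L (H(L) = L - 1*(-1/172) = L + 1/172 = 1/172 + L)
-H(z) = -(1/172 - 250) = -1*(-42999/172) = 42999/172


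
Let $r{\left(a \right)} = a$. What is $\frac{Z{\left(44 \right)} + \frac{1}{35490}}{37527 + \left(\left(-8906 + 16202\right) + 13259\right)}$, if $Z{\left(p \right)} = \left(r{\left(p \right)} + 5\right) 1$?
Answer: $\frac{1739011}{2061330180} \approx 0.00084363$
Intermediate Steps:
$Z{\left(p \right)} = 5 + p$ ($Z{\left(p \right)} = \left(p + 5\right) 1 = \left(5 + p\right) 1 = 5 + p$)
$\frac{Z{\left(44 \right)} + \frac{1}{35490}}{37527 + \left(\left(-8906 + 16202\right) + 13259\right)} = \frac{\left(5 + 44\right) + \frac{1}{35490}}{37527 + \left(\left(-8906 + 16202\right) + 13259\right)} = \frac{49 + \frac{1}{35490}}{37527 + \left(7296 + 13259\right)} = \frac{1739011}{35490 \left(37527 + 20555\right)} = \frac{1739011}{35490 \cdot 58082} = \frac{1739011}{35490} \cdot \frac{1}{58082} = \frac{1739011}{2061330180}$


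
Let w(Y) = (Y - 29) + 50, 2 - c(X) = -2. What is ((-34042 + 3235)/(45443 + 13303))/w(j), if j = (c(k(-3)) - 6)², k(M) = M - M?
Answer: -10269/489550 ≈ -0.020976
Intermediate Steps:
k(M) = 0
c(X) = 4 (c(X) = 2 - 1*(-2) = 2 + 2 = 4)
j = 4 (j = (4 - 6)² = (-2)² = 4)
w(Y) = 21 + Y (w(Y) = (-29 + Y) + 50 = 21 + Y)
((-34042 + 3235)/(45443 + 13303))/w(j) = ((-34042 + 3235)/(45443 + 13303))/(21 + 4) = -30807/58746/25 = -30807*1/58746*(1/25) = -10269/19582*1/25 = -10269/489550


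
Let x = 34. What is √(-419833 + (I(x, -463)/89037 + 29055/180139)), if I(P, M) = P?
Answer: I*√33241700003738544208306/281386599 ≈ 647.95*I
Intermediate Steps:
√(-419833 + (I(x, -463)/89037 + 29055/180139)) = √(-419833 + (34/89037 + 29055/180139)) = √(-419833 + 2593094761/16039036143) = √(-6733714067929358/16039036143) = I*√33241700003738544208306/281386599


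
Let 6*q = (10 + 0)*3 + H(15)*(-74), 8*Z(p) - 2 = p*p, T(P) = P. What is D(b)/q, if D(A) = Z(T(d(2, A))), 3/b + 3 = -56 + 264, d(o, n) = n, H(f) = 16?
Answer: -252177/193987400 ≈ -0.0013000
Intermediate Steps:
Z(p) = 1/4 + p**2/8 (Z(p) = 1/4 + (p*p)/8 = 1/4 + p**2/8)
b = 3/205 (b = 3/(-3 + (-56 + 264)) = 3/(-3 + 208) = 3/205 ≈ 0.014634)
D(A) = 1/4 + A**2/8
q = -577/3 (q = ((10 + 0)*3 + 16*(-74))/6 = (10*3 - 1184)/6 = (30 - 1184)/6 = (1/6)*(-1154) = -577/3 ≈ -192.33)
D(b)/q = (1/4 + (3/205)**2/8)/(-577/3) = (1/4 + (1/8)*(9/42025))*(-3/577) = (1/4 + 9/336200)*(-3/577) = (84059/336200)*(-3/577) = -252177/193987400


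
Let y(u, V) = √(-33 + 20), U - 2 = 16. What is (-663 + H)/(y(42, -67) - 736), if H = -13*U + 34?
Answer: 635168/541709 + 863*I*√13/541709 ≈ 1.1725 + 0.005744*I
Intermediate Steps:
U = 18 (U = 2 + 16 = 18)
H = -200 (H = -13*18 + 34 = -234 + 34 = -200)
y(u, V) = I*√13 (y(u, V) = √(-13) = I*√13)
(-663 + H)/(y(42, -67) - 736) = (-663 - 200)/(I*√13 - 736) = -863/(-736 + I*√13)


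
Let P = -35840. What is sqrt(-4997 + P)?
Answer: I*sqrt(40837) ≈ 202.08*I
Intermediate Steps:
sqrt(-4997 + P) = sqrt(-4997 - 35840) = sqrt(-40837) = I*sqrt(40837)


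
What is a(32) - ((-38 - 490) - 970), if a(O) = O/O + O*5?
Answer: 1659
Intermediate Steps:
a(O) = 1 + 5*O
a(32) - ((-38 - 490) - 970) = (1 + 5*32) - ((-38 - 490) - 970) = (1 + 160) - (-528 - 970) = 161 - 1*(-1498) = 161 + 1498 = 1659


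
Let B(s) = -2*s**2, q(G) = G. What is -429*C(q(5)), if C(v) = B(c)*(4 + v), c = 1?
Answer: 7722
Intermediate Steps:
C(v) = -8 - 2*v (C(v) = (-2*1**2)*(4 + v) = (-2*1)*(4 + v) = -2*(4 + v) = -8 - 2*v)
-429*C(q(5)) = -429*(-8 - 2*5) = -429*(-8 - 10) = -429*(-18) = 7722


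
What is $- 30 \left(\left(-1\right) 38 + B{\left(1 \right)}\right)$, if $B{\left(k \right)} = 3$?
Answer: $1050$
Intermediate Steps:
$- 30 \left(\left(-1\right) 38 + B{\left(1 \right)}\right) = - 30 \left(\left(-1\right) 38 + 3\right) = - 30 \left(-38 + 3\right) = \left(-30\right) \left(-35\right) = 1050$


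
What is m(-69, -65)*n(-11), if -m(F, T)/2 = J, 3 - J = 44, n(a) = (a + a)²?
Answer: 39688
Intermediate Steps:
n(a) = 4*a² (n(a) = (2*a)² = 4*a²)
J = -41 (J = 3 - 1*44 = 3 - 44 = -41)
m(F, T) = 82 (m(F, T) = -2*(-41) = 82)
m(-69, -65)*n(-11) = 82*(4*(-11)²) = 82*(4*121) = 82*484 = 39688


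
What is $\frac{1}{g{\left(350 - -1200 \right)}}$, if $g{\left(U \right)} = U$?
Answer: $\frac{1}{1550} \approx 0.00064516$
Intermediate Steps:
$\frac{1}{g{\left(350 - -1200 \right)}} = \frac{1}{350 - -1200} = \frac{1}{350 + 1200} = \frac{1}{1550}$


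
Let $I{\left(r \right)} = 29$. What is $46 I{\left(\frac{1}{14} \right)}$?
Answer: $1334$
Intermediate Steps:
$46 I{\left(\frac{1}{14} \right)} = 46 \cdot 29 = 1334$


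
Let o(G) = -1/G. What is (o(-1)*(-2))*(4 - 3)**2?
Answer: -2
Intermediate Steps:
(o(-1)*(-2))*(4 - 3)**2 = (-1/(-1)*(-2))*(4 - 3)**2 = (-1*(-1)*(-2))*1**2 = (1*(-2))*1 = -2*1 = -2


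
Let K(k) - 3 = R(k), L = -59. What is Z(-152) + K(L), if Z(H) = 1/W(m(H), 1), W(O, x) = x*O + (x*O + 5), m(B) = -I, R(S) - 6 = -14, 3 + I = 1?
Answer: -44/9 ≈ -4.8889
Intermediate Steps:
I = -2 (I = -3 + 1 = -2)
R(S) = -8 (R(S) = 6 - 14 = -8)
K(k) = -5 (K(k) = 3 - 8 = -5)
m(B) = 2 (m(B) = -1*(-2) = 2)
W(O, x) = 5 + 2*O*x (W(O, x) = O*x + (O*x + 5) = O*x + (5 + O*x) = 5 + 2*O*x)
Z(H) = ⅑ (Z(H) = 1/(5 + 2*2*1) = 1/(5 + 4) = 1/9 = ⅑)
Z(-152) + K(L) = ⅑ - 5 = -44/9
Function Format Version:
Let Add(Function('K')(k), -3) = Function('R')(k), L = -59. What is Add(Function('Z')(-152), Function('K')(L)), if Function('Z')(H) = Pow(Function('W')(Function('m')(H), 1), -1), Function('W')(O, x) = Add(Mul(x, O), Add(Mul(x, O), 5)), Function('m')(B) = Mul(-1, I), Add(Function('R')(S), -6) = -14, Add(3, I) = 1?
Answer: Rational(-44, 9) ≈ -4.8889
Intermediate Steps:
I = -2 (I = Add(-3, 1) = -2)
Function('R')(S) = -8 (Function('R')(S) = Add(6, -14) = -8)
Function('K')(k) = -5 (Function('K')(k) = Add(3, -8) = -5)
Function('m')(B) = 2 (Function('m')(B) = Mul(-1, -2) = 2)
Function('W')(O, x) = Add(5, Mul(2, O, x)) (Function('W')(O, x) = Add(Mul(O, x), Add(Mul(O, x), 5)) = Add(Mul(O, x), Add(5, Mul(O, x))) = Add(5, Mul(2, O, x)))
Function('Z')(H) = Rational(1, 9) (Function('Z')(H) = Pow(Add(5, Mul(2, 2, 1)), -1) = Pow(Add(5, 4), -1) = Pow(9, -1) = Rational(1, 9))
Add(Function('Z')(-152), Function('K')(L)) = Add(Rational(1, 9), -5) = Rational(-44, 9)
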